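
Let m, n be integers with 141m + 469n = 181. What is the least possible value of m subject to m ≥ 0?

447

gcd(469, 141):
  469 = 3*141 + 46
  141 = 3*46 + 3
  46 = 15*3 + 1
  3 = 3*1
so gcd(469, 141) = 1.
1 divides 181, so solutions exist.
Back-substitute for Bézout coefficients:
  1 = 46 - 15*3
  ... = 141*(-153) + 469*(46)
Scale by 181/1 = 181: (m₀, n₀) = (-27693, 8326).
General solution: m = -27693 + 469t, n = 8326 - 141t for integer t.
m ≥ 0: smallest is -27693 mod 469 = 447 (at t = 60), with n = -134.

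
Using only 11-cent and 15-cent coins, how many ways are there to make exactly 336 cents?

2

Need nonnegative integers with 11j + 15k = 336.
gcd(11, 15) = 1, and 11·(-4) + 15·(3) = 1.
So (j₀, k₀) = (-1344, 1008); general j = -1344 + 15t, k = 1008 - 11t.
j ≥ 0 ⇒ t ≥ 90; k ≥ 0 ⇒ t ≤ 91. That's 2 values of t.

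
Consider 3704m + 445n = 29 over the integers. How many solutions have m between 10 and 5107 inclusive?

gcd(3704, 445) = 1.
By Bézout, 3704×(34) + 445×(-283) = 1.
Particular solution: (96, -799).
General solution: m = 96 + 445t, n = -799 - 3704t for integer t.
10 ≤ 96 + 445t ≤ 5107 gives t ∈ [0, 11], which is 12 values.

12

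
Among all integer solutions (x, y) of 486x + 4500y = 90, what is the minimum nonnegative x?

gcd(4500, 486):
  4500 = 9*486 + 126
  486 = 3*126 + 108
  126 = 1*108 + 18
  108 = 6*18
so gcd(4500, 486) = 18.
18 divides 90, so solutions exist.
Back-substitute for Bézout coefficients:
  18 = 126 - 1*108
  ... = 486*(-37) + 4500*(4)
Scale by 90/18 = 5: (x₀, y₀) = (-185, 20).
General solution: x = -185 + 250t, y = 20 - 27t for integer t.
x ≥ 0: smallest is -185 mod 250 = 65 (at t = 1), with y = -7.

65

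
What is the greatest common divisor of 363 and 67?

1

gcd(363, 67):
  363 = 5·67 + 28
  67 = 2·28 + 11
  28 = 2·11 + 6
  11 = 1·6 + 5
  6 = 1·5 + 1
  5 = 5·1
so gcd(363, 67) = 1.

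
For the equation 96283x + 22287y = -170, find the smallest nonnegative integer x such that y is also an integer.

1921

gcd(96283, 22287) = 1  (96283 = 4×22287 + 7135, 22287 = 3×7135 + 882, 7135 = 8×882 + 79, 882 = 11×79 + 13, 79 = 6×13 + 1, 13 = 13×1).
1 divides -170, so solutions exist.
Back-substituting, 96283×(1693) + 22287×(-7314) = 1.
Scale by -170/1 = -170: (x₀, y₀) = (-287810, 1243380).
General solution: x = -287810 + 22287t, y = 1243380 - 96283t for integer t.
x ≥ 0: smallest is -287810 mod 22287 = 1921 (at t = 13), with y = -8299.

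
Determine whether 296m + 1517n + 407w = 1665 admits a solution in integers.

gcd(1517, 296) = 37  (1517 = 5*296 + 37, 296 = 8*37).
gcd(37, 407) = 37.
37 divides 1665, so integer solutions exist.

yes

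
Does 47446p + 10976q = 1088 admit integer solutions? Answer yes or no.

gcd(47446, 10976) = 14  (47446 = 4*10976 + 3542, 10976 = 3*3542 + 350, 3542 = 10*350 + 42, 350 = 8*42 + 14, 42 = 3*14).
14 does not divide 1088 (remainder 10), so no integer solutions.

no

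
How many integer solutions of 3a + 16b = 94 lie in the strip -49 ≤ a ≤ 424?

gcd(16, 3) = 1  (16 = 5*3 + 1, 3 = 3*1).
Back-substituting, 3*(-5) + 16*(1) = 1.
Scale by 94: particular solution (-470, 94); reduce a mod 16: (10, 4).
General solution: a = 10 + 16t, b = 4 - 3t for integer t.
-49 ≤ 10 + 16t ≤ 424 gives t ∈ [-3, 25], which is 29 values.

29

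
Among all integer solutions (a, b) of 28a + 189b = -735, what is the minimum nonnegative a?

21

gcd(189, 28):
  189 = 6*28 + 21
  28 = 1*21 + 7
  21 = 3*7
so gcd(189, 28) = 7.
7 divides -735, so solutions exist.
Back-substitute for Bézout coefficients:
  7 = 28 - 1*21
  ... = 28*(7) + 189*(-1)
Scale by -735/7 = -105: (a₀, b₀) = (-735, 105).
General solution: a = -735 + 27t, b = 105 - 4t for integer t.
a ≥ 0: smallest is -735 mod 27 = 21 (at t = 28), with b = -7.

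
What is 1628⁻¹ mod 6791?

4576

gcd(6791, 1628):
  6791 = 4*1628 + 279
  1628 = 5*279 + 233
  279 = 1*233 + 46
  233 = 5*46 + 3
  46 = 15*3 + 1
  3 = 3*1
so gcd(6791, 1628) = 1.
Back-substitute for Bézout coefficients:
  1 = 46 - 15*3
  ... = 1628*(-2215) + 6791*(531)
So 1628*-2215 ≡ 1 (mod 6791), and -2215 mod 6791 = 4576.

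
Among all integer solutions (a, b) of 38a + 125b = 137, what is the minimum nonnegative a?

99

gcd(125, 38) = 1.
1 divides 137, so solutions exist.
By Bézout, 38*(-23) + 125*(7) = 1.
Scale by 137/1 = 137: (a₀, b₀) = (-3151, 959).
General solution: a = -3151 + 125t, b = 959 - 38t for integer t.
a ≥ 0: smallest is -3151 mod 125 = 99 (at t = 26), with b = -29.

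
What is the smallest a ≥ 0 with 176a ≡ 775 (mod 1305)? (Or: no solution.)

gcd(1305, 176) = 1  (1305 = 7*176 + 73, 176 = 2*73 + 30, 73 = 2*30 + 13, 30 = 2*13 + 4, 13 = 3*4 + 1, 4 = 4*1).
1 divides 775, so solutions exist.
Back-substituting, 176*(-304) + 1305*(41) = 1.
So 176*(-304) ≡ 1 (mod 1305); multiply by 775: a ≡ -235600 (mod 1305).
Smallest nonnegative: a = -235600 mod 1305 = 605.

605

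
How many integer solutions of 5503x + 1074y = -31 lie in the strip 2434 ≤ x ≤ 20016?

gcd(5503, 1074):
  5503 = 5*1074 + 133
  1074 = 8*133 + 10
  133 = 13*10 + 3
  10 = 3*3 + 1
  3 = 3*1
so gcd(5503, 1074) = 1.
Back-substitute for Bézout coefficients:
  1 = 10 - 3*3
  ... = 5503*(-323) + 1074*(1655)
Scale by -31: particular solution (10013, -51305); reduce x mod 1074: (347, -1778).
General solution: x = 347 + 1074t, y = -1778 - 5503t for integer t.
2434 ≤ 347 + 1074t ≤ 20016 gives t ∈ [2, 18], which is 17 values.

17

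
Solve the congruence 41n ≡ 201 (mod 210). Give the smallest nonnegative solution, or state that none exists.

gcd(210, 41) = 1  (210 = 5·41 + 5, 41 = 8·5 + 1, 5 = 5·1).
1 divides 201, so solutions exist.
Back-substituting, 41·(41) + 210·(-8) = 1.
So 41·(41) ≡ 1 (mod 210); multiply by 201: n ≡ 8241 (mod 210).
Smallest nonnegative: n = 8241 mod 210 = 51.

51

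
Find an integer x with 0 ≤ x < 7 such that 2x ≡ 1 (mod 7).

4

gcd(7, 2) = 1  (7 = 3*2 + 1, 2 = 2*1).
Back-substituting, 2*(-3) + 7*(1) = 1.
So 2*-3 ≡ 1 (mod 7), and -3 mod 7 = 4.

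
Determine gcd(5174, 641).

gcd(5174, 641):
  5174 = 8×641 + 46
  641 = 13×46 + 43
  46 = 1×43 + 3
  43 = 14×3 + 1
  3 = 3×1
so gcd(5174, 641) = 1.

1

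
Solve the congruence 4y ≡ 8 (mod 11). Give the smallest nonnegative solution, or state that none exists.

2

gcd(11, 4) = 1.
1 divides 8, so solutions exist.
By Bézout, 4·(3) + 11·(-1) = 1.
So 4·(3) ≡ 1 (mod 11); multiply by 8: y ≡ 24 (mod 11).
Smallest nonnegative: y = 24 mod 11 = 2.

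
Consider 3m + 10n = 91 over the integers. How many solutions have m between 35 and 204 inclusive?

17

gcd(10, 3) = 1.
By Bézout, 3*(-3) + 10*(1) = 1.
Particular solution: (7, 7).
General solution: m = 7 + 10t, n = 7 - 3t for integer t.
35 ≤ 7 + 10t ≤ 204 gives t ∈ [3, 19], which is 17 values.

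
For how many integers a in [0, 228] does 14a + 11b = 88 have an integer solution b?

gcd(14, 11):
  14 = 1×11 + 3
  11 = 3×3 + 2
  3 = 1×2 + 1
  2 = 2×1
so gcd(14, 11) = 1.
Back-substitute for Bézout coefficients:
  1 = 3 - 1×2
  ... = 14×(4) + 11×(-5)
Scale by 88: particular solution (352, -440); reduce a mod 11: (0, 8).
General solution: a = 0 + 11t, b = 8 - 14t for integer t.
0 ≤ 0 + 11t ≤ 228 gives t ∈ [0, 20], which is 21 values.

21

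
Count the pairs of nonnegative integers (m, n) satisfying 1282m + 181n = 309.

0

gcd(1282, 181) = 1.
By Bézout, 1282×(-12) + 181×(85) = 1.
One solution: (93, -657).
General: m = 93 + 181t, n = -657 - 1282t.
m ≥ 0 ⇒ t ≥ 0; n ≥ 0 ⇒ t ≤ -1. So t ∈ [0, -1]: 0 solutions.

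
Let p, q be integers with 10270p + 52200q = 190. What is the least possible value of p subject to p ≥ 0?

1657

gcd(52200, 10270) = 10.
10 divides 190, so solutions exist.
By Bézout, 10270×(-737) + 52200×(145) = 10.
Scale by 190/10 = 19: (p₀, q₀) = (-14003, 2755).
General solution: p = -14003 + 5220t, q = 2755 - 1027t for integer t.
p ≥ 0: smallest is -14003 mod 5220 = 1657 (at t = 3), with q = -326.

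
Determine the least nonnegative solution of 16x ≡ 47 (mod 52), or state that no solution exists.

no solution

gcd(52, 16):
  52 = 3·16 + 4
  16 = 4·4
so gcd(52, 16) = 4.
4 does not divide 47, so the congruence has no solution.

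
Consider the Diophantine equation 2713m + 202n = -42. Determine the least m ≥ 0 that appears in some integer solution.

104

gcd(2713, 202):
  2713 = 13×202 + 87
  202 = 2×87 + 28
  87 = 3×28 + 3
  28 = 9×3 + 1
  3 = 3×1
so gcd(2713, 202) = 1.
1 divides -42, so solutions exist.
Back-substitute for Bézout coefficients:
  1 = 28 - 9×3
  ... = 2713×(-65) + 202×(873)
Scale by -42/1 = -42: (m₀, n₀) = (2730, -36666).
General solution: m = 2730 + 202t, n = -36666 - 2713t for integer t.
m ≥ 0: smallest is 2730 mod 202 = 104 (at t = -13), with n = -1397.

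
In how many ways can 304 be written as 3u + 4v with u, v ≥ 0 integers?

gcd(4, 3) = 1  (4 = 1*3 + 1, 3 = 3*1).
Back-substituting, 3*(-1) + 4*(1) = 1.
Scale by 304: one solution is (-304, 304). Reduce u mod 4: (0, 76).
General: u = 0 + 4t, v = 76 - 3t.
u ≥ 0 ⇒ t ≥ 0; v ≥ 0 ⇒ t ≤ 25. So t ∈ [0, 25]: 26 solutions.

26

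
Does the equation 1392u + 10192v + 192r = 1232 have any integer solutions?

gcd(10192, 1392) = 16.
gcd(16, 192) = 16.
16 divides 1232, so integer solutions exist.

yes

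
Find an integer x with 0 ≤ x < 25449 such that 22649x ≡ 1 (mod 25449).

20441

gcd(25449, 22649) = 1.
By Bézout, 22649*(-5008) + 25449*(4457) = 1.
So 22649*-5008 ≡ 1 (mod 25449), and -5008 mod 25449 = 20441.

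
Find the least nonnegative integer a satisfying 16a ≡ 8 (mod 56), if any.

4

gcd(56, 16) = 8  (56 = 3*16 + 8, 16 = 2*8).
8 divides 8, so solutions exist.
Back-substituting, 16*(-3) + 56*(1) = 8.
So 16*(-3) ≡ 8 (mod 56); multiply by 1: a ≡ -3 (mod 7).
Smallest nonnegative: a = -3 mod 7 = 4.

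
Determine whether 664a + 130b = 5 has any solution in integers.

gcd(664, 130) = 2.
2 does not divide 5 (remainder 1), so no integer solutions.

no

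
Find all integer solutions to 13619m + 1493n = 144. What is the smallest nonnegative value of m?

gcd(13619, 1493) = 1.
1 divides 144, so solutions exist.
By Bézout, 13619·(484) + 1493·(-4415) = 1.
Scale by 144/1 = 144: (m₀, n₀) = (69696, -635760).
General solution: m = 69696 + 1493t, n = -635760 - 13619t for integer t.
m ≥ 0: smallest is 69696 mod 1493 = 1018 (at t = -46), with n = -9286.

1018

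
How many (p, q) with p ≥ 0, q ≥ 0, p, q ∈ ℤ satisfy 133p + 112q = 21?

0

gcd(133, 112) = 7.
By Bézout, 133·(-5) + 112·(6) = 7.
One solution: (1, -1).
General: p = 1 + 16t, q = -1 - 19t.
p ≥ 0 ⇒ t ≥ 0; q ≥ 0 ⇒ t ≤ -1. So t ∈ [0, -1]: 0 solutions.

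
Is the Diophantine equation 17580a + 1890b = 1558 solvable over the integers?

gcd(17580, 1890) = 30.
30 does not divide 1558 (remainder 28), so no integer solutions.

no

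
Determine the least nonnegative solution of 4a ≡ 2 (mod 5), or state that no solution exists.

3

gcd(5, 4) = 1.
1 divides 2, so solutions exist.
By Bézout, 4·(-1) + 5·(1) = 1.
So 4·(-1) ≡ 1 (mod 5); multiply by 2: a ≡ -2 (mod 5).
Smallest nonnegative: a = -2 mod 5 = 3.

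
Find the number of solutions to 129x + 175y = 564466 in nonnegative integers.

gcd(175, 129) = 1.
By Bézout, 129*(19) + 175*(-14) = 1.
One solution: (154, 3112).
General: x = 154 + 175t, y = 3112 - 129t.
x ≥ 0 ⇒ t ≥ 0; y ≥ 0 ⇒ t ≤ 24. So t ∈ [0, 24]: 25 solutions.

25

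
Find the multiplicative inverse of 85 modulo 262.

37

gcd(262, 85):
  262 = 3*85 + 7
  85 = 12*7 + 1
  7 = 7*1
so gcd(262, 85) = 1.
Back-substitute for Bézout coefficients:
  1 = 85 - 12*7
  ... = 85*(37) + 262*(-12)
So 85*37 ≡ 1 (mod 262), and 37 mod 262 = 37.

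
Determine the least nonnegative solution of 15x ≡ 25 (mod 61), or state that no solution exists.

22

gcd(61, 15):
  61 = 4×15 + 1
  15 = 15×1
so gcd(61, 15) = 1.
1 divides 25, so solutions exist.
Back-substitute for Bézout coefficients:
  1 = 61 - 4×15
  ... = 15×(-4) + 61×(1)
So 15×(-4) ≡ 1 (mod 61); multiply by 25: x ≡ -100 (mod 61).
Smallest nonnegative: x = -100 mod 61 = 22.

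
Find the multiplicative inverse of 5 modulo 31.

gcd(31, 5) = 1  (31 = 6*5 + 1, 5 = 5*1).
Back-substituting, 5*(-6) + 31*(1) = 1.
So 5*-6 ≡ 1 (mod 31), and -6 mod 31 = 25.

25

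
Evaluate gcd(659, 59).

1

gcd(659, 59):
  659 = 11×59 + 10
  59 = 5×10 + 9
  10 = 1×9 + 1
  9 = 9×1
so gcd(659, 59) = 1.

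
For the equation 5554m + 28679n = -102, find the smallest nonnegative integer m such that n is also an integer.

gcd(28679, 5554):
  28679 = 5·5554 + 909
  5554 = 6·909 + 100
  909 = 9·100 + 9
  100 = 11·9 + 1
  9 = 9·1
so gcd(28679, 5554) = 1.
1 divides -102, so solutions exist.
Back-substitute for Bézout coefficients:
  1 = 100 - 11·9
  ... = 5554·(3155) + 28679·(-611)
Scale by -102/1 = -102: (m₀, n₀) = (-321810, 62322).
General solution: m = -321810 + 28679t, n = 62322 - 5554t for integer t.
m ≥ 0: smallest is -321810 mod 28679 = 22338 (at t = 12), with n = -4326.

22338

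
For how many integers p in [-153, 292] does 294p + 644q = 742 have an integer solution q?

10

gcd(644, 294):
  644 = 2·294 + 56
  294 = 5·56 + 14
  56 = 4·14
so gcd(644, 294) = 14.
Back-substitute for Bézout coefficients:
  14 = 294 - 5·56
  ... = 294·(11) + 644·(-5)
Scale by 53: particular solution (583, -265); reduce p mod 46: (31, -13).
General solution: p = 31 + 46t, q = -13 - 21t for integer t.
-153 ≤ 31 + 46t ≤ 292 gives t ∈ [-4, 5], which is 10 values.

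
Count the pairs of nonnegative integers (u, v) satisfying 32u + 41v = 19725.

gcd(41, 32):
  41 = 1*32 + 9
  32 = 3*9 + 5
  9 = 1*5 + 4
  5 = 1*4 + 1
  4 = 4*1
so gcd(41, 32) = 1.
Back-substitute for Bézout coefficients:
  1 = 5 - 1*4
  ... = 32*(9) + 41*(-7)
Scale by 19725: one solution is (177525, -138075). Reduce u mod 41: (36, 453).
General: u = 36 + 41t, v = 453 - 32t.
u ≥ 0 ⇒ t ≥ 0; v ≥ 0 ⇒ t ≤ 14. So t ∈ [0, 14]: 15 solutions.

15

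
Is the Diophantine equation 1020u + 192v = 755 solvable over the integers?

no

gcd(1020, 192):
  1020 = 5×192 + 60
  192 = 3×60 + 12
  60 = 5×12
so gcd(1020, 192) = 12.
12 does not divide 755 (remainder 11), so no integer solutions.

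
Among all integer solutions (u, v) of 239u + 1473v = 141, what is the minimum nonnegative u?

gcd(1473, 239) = 1.
1 divides 141, so solutions exist.
By Bézout, 239·(302) + 1473·(-49) = 1.
Scale by 141/1 = 141: (u₀, v₀) = (42582, -6909).
General solution: u = 42582 + 1473t, v = -6909 - 239t for integer t.
u ≥ 0: smallest is 42582 mod 1473 = 1338 (at t = -28), with v = -217.

1338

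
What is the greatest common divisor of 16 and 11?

gcd(16, 11) = 1  (16 = 1·11 + 5, 11 = 2·5 + 1, 5 = 5·1).

1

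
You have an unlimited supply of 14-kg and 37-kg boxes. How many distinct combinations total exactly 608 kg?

1

Need nonnegative integers with 14j + 37k = 608.
gcd(14, 37) = 1, and 14·(8) + 37·(-3) = 1.
So (j₀, k₀) = (4864, -1824); general j = 4864 + 37t, k = -1824 - 14t.
j ≥ 0 ⇒ t ≥ -131; k ≥ 0 ⇒ t ≤ -131. That's 1 value of t.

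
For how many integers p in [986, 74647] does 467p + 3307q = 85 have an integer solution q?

22

gcd(3307, 467) = 1  (3307 = 7·467 + 38, 467 = 12·38 + 11, 38 = 3·11 + 5, 11 = 2·5 + 1, 5 = 5·1).
Back-substituting, 467·(609) + 3307·(-86) = 1.
Scale by 85: particular solution (51765, -7310); reduce p mod 3307: (2160, -305).
General solution: p = 2160 + 3307t, q = -305 - 467t for integer t.
986 ≤ 2160 + 3307t ≤ 74647 gives t ∈ [0, 21], which is 22 values.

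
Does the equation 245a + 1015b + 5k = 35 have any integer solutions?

yes

gcd(1015, 245) = 35  (1015 = 4×245 + 35, 245 = 7×35).
gcd(35, 5) = 5.
5 divides 35, so integer solutions exist.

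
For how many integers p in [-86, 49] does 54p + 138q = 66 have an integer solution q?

gcd(138, 54) = 6.
By Bézout, 54*(-5) + 138*(2) = 6.
Particular solution: (14, -5).
General solution: p = 14 + 23t, q = -5 - 9t for integer t.
-86 ≤ 14 + 23t ≤ 49 gives t ∈ [-4, 1], which is 6 values.

6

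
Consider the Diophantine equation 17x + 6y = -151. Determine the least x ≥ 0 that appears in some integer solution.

1

gcd(17, 6):
  17 = 2*6 + 5
  6 = 1*5 + 1
  5 = 5*1
so gcd(17, 6) = 1.
1 divides -151, so solutions exist.
Back-substitute for Bézout coefficients:
  1 = 6 - 1*5
  ... = 17*(-1) + 6*(3)
Scale by -151/1 = -151: (x₀, y₀) = (151, -453).
General solution: x = 151 + 6t, y = -453 - 17t for integer t.
x ≥ 0: smallest is 151 mod 6 = 1 (at t = -25), with y = -28.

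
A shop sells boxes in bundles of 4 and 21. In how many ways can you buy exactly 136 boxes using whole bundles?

2

Need nonnegative integers with 4j + 21k = 136.
gcd(4, 21) = 1, and 4·(-5) + 21·(1) = 1.
So (j₀, k₀) = (-680, 136); general j = -680 + 21t, k = 136 - 4t.
j ≥ 0 ⇒ t ≥ 33; k ≥ 0 ⇒ t ≤ 34. That's 2 values of t.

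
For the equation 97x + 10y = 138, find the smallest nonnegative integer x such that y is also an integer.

4

gcd(97, 10):
  97 = 9*10 + 7
  10 = 1*7 + 3
  7 = 2*3 + 1
  3 = 3*1
so gcd(97, 10) = 1.
1 divides 138, so solutions exist.
Back-substitute for Bézout coefficients:
  1 = 7 - 2*3
  ... = 97*(3) + 10*(-29)
Scale by 138/1 = 138: (x₀, y₀) = (414, -4002).
General solution: x = 414 + 10t, y = -4002 - 97t for integer t.
x ≥ 0: smallest is 414 mod 10 = 4 (at t = -41), with y = -25.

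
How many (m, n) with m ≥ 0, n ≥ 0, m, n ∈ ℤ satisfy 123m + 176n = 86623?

gcd(176, 123) = 1.
By Bézout, 123·(83) + 176·(-58) = 1.
One solution: (109, 416).
General: m = 109 + 176t, n = 416 - 123t.
m ≥ 0 ⇒ t ≥ 0; n ≥ 0 ⇒ t ≤ 3. So t ∈ [0, 3]: 4 solutions.

4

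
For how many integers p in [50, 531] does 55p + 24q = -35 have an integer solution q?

20

gcd(55, 24) = 1.
By Bézout, 55×(7) + 24×(-16) = 1.
Particular solution: (19, -45).
General solution: p = 19 + 24t, q = -45 - 55t for integer t.
50 ≤ 19 + 24t ≤ 531 gives t ∈ [2, 21], which is 20 values.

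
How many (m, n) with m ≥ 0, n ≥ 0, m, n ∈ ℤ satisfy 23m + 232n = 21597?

gcd(232, 23) = 1.
By Bézout, 23*(111) + 232*(-11) = 1.
One solution: (11, 92).
General: m = 11 + 232t, n = 92 - 23t.
m ≥ 0 ⇒ t ≥ 0; n ≥ 0 ⇒ t ≤ 4. So t ∈ [0, 4]: 5 solutions.

5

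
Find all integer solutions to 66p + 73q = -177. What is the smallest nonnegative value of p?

67

gcd(73, 66):
  73 = 1×66 + 7
  66 = 9×7 + 3
  7 = 2×3 + 1
  3 = 3×1
so gcd(73, 66) = 1.
1 divides -177, so solutions exist.
Back-substitute for Bézout coefficients:
  1 = 7 - 2×3
  ... = 66×(-21) + 73×(19)
Scale by -177/1 = -177: (p₀, q₀) = (3717, -3363).
General solution: p = 3717 + 73t, q = -3363 - 66t for integer t.
p ≥ 0: smallest is 3717 mod 73 = 67 (at t = -50), with q = -63.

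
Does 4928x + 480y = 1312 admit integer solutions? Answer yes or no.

gcd(4928, 480) = 32.
32 divides 1312, so integer solutions exist.

yes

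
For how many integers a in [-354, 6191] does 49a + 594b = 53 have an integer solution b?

11

gcd(594, 49):
  594 = 12×49 + 6
  49 = 8×6 + 1
  6 = 6×1
so gcd(594, 49) = 1.
Back-substitute for Bézout coefficients:
  1 = 49 - 8×6
  ... = 49×(97) + 594×(-8)
Scale by 53: particular solution (5141, -424); reduce a mod 594: (389, -32).
General solution: a = 389 + 594t, b = -32 - 49t for integer t.
-354 ≤ 389 + 594t ≤ 6191 gives t ∈ [-1, 9], which is 11 values.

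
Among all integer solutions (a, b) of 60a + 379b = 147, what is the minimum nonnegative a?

gcd(379, 60):
  379 = 6×60 + 19
  60 = 3×19 + 3
  19 = 6×3 + 1
  3 = 3×1
so gcd(379, 60) = 1.
1 divides 147, so solutions exist.
Back-substitute for Bézout coefficients:
  1 = 19 - 6×3
  ... = 60×(-120) + 379×(19)
Scale by 147/1 = 147: (a₀, b₀) = (-17640, 2793).
General solution: a = -17640 + 379t, b = 2793 - 60t for integer t.
a ≥ 0: smallest is -17640 mod 379 = 173 (at t = 47), with b = -27.

173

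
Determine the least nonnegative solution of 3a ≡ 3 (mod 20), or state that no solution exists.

1

gcd(20, 3) = 1.
1 divides 3, so solutions exist.
By Bézout, 3·(7) + 20·(-1) = 1.
So 3·(7) ≡ 1 (mod 20); multiply by 3: a ≡ 21 (mod 20).
Smallest nonnegative: a = 21 mod 20 = 1.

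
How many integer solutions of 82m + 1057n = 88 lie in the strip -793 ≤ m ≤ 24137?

gcd(1057, 82) = 1  (1057 = 12*82 + 73, 82 = 1*73 + 9, 73 = 8*9 + 1, 9 = 9*1).
Back-substituting, 82*(-116) + 1057*(9) = 1.
Scale by 88: particular solution (-10208, 792); reduce m mod 1057: (362, -28).
General solution: m = 362 + 1057t, n = -28 - 82t for integer t.
-793 ≤ 362 + 1057t ≤ 24137 gives t ∈ [-1, 22], which is 24 values.

24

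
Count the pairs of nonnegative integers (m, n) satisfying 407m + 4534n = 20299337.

11

gcd(4534, 407) = 1.
By Bézout, 407×(-557) + 4534×(50) = 1.
One solution: (4335, 4088).
General: m = 4335 + 4534t, n = 4088 - 407t.
m ≥ 0 ⇒ t ≥ 0; n ≥ 0 ⇒ t ≤ 10. So t ∈ [0, 10]: 11 solutions.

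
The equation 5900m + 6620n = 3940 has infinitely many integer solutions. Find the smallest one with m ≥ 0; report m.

206

gcd(6620, 5900) = 20.
20 divides 3940, so solutions exist.
By Bézout, 5900*(-46) + 6620*(41) = 20.
Scale by 3940/20 = 197: (m₀, n₀) = (-9062, 8077).
General solution: m = -9062 + 331t, n = 8077 - 295t for integer t.
m ≥ 0: smallest is -9062 mod 331 = 206 (at t = 28), with n = -183.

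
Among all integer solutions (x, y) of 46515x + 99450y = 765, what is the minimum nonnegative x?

2091

gcd(99450, 46515) = 15.
15 divides 765, so solutions exist.
By Bézout, 46515·(821) + 99450·(-384) = 15.
Scale by 765/15 = 51: (x₀, y₀) = (41871, -19584).
General solution: x = 41871 + 6630t, y = -19584 - 3101t for integer t.
x ≥ 0: smallest is 41871 mod 6630 = 2091 (at t = -6), with y = -978.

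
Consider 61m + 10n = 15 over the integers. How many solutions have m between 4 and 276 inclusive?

gcd(61, 10) = 1  (61 = 6*10 + 1, 10 = 10*1).
Back-substituting, 61*(1) + 10*(-6) = 1.
Scale by 15: particular solution (15, -90); reduce m mod 10: (5, -29).
General solution: m = 5 + 10t, n = -29 - 61t for integer t.
4 ≤ 5 + 10t ≤ 276 gives t ∈ [0, 27], which is 28 values.

28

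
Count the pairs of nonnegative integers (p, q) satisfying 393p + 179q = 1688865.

gcd(393, 179) = 1.
By Bézout, 393·(-46) + 179·(101) = 1.
One solution: (0, 9435).
General: p = 0 + 179t, q = 9435 - 393t.
p ≥ 0 ⇒ t ≥ 0; q ≥ 0 ⇒ t ≤ 24. So t ∈ [0, 24]: 25 solutions.

25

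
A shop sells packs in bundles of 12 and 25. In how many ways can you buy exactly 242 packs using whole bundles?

Need nonnegative integers with 12j + 25k = 242.
gcd(12, 25) = 1, and 12·(-2) + 25·(1) = 1.
So (j₀, k₀) = (-484, 242); general j = -484 + 25t, k = 242 - 12t.
j ≥ 0 ⇒ t ≥ 20; k ≥ 0 ⇒ t ≤ 20. That's 1 value of t.

1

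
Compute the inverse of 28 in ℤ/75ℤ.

67

gcd(75, 28) = 1.
By Bézout, 28×(-8) + 75×(3) = 1.
So 28×-8 ≡ 1 (mod 75), and -8 mod 75 = 67.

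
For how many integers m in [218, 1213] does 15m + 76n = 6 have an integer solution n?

13

gcd(76, 15) = 1.
By Bézout, 15*(-5) + 76*(1) = 1.
Particular solution: (46, -9).
General solution: m = 46 + 76t, n = -9 - 15t for integer t.
218 ≤ 46 + 76t ≤ 1213 gives t ∈ [3, 15], which is 13 values.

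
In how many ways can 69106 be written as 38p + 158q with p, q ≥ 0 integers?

23

gcd(158, 38):
  158 = 4×38 + 6
  38 = 6×6 + 2
  6 = 3×2
so gcd(158, 38) = 2.
Back-substitute for Bézout coefficients:
  2 = 38 - 6×6
  ... = 38×(25) + 158×(-6)
Scale by 34553: one solution is (863825, -207318). Reduce p mod 79: (39, 428).
General: p = 39 + 79t, q = 428 - 19t.
p ≥ 0 ⇒ t ≥ 0; q ≥ 0 ⇒ t ≤ 22. So t ∈ [0, 22]: 23 solutions.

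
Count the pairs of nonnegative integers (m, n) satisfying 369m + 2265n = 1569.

gcd(2265, 369) = 3.
By Bézout, 369*(-178) + 2265*(29) = 3.
One solution: (526, -85).
General: m = 526 + 755t, n = -85 - 123t.
m ≥ 0 ⇒ t ≥ 0; n ≥ 0 ⇒ t ≤ -1. So t ∈ [0, -1]: 0 solutions.

0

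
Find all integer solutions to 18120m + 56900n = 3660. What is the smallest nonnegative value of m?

gcd(56900, 18120) = 20.
20 divides 3660, so solutions exist.
By Bézout, 18120×(336) + 56900×(-107) = 20.
Scale by 3660/20 = 183: (m₀, n₀) = (61488, -19581).
General solution: m = 61488 + 2845t, n = -19581 - 906t for integer t.
m ≥ 0: smallest is 61488 mod 2845 = 1743 (at t = -21), with n = -555.

1743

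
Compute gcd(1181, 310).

gcd(1181, 310) = 1  (1181 = 3*310 + 251, 310 = 1*251 + 59, 251 = 4*59 + 15, 59 = 3*15 + 14, 15 = 1*14 + 1, 14 = 14*1).

1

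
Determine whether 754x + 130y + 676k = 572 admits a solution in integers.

gcd(754, 130) = 26  (754 = 5*130 + 104, 130 = 1*104 + 26, 104 = 4*26).
gcd(26, 676) = 26.
26 divides 572, so integer solutions exist.

yes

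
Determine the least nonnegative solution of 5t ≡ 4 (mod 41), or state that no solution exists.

9

gcd(41, 5):
  41 = 8×5 + 1
  5 = 5×1
so gcd(41, 5) = 1.
1 divides 4, so solutions exist.
Back-substitute for Bézout coefficients:
  1 = 41 - 8×5
  ... = 5×(-8) + 41×(1)
So 5×(-8) ≡ 1 (mod 41); multiply by 4: t ≡ -32 (mod 41).
Smallest nonnegative: t = -32 mod 41 = 9.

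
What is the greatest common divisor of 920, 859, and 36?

1

gcd(920, 859):
  920 = 1×859 + 61
  859 = 14×61 + 5
  61 = 12×5 + 1
  5 = 5×1
so gcd(920, 859) = 1.
gcd(1, 36) = 1.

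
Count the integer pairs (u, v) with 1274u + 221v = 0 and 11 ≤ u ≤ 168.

gcd(1274, 221):
  1274 = 5·221 + 169
  221 = 1·169 + 52
  169 = 3·52 + 13
  52 = 4·13
so gcd(1274, 221) = 13.
Back-substitute for Bézout coefficients:
  13 = 169 - 3·52
  ... = 1274·(4) + 221·(-23)
Scale by 0: particular solution (0, 0); reduce u mod 17: (0, 0).
General solution: u = 0 + 17t, v = 0 - 98t for integer t.
11 ≤ 0 + 17t ≤ 168 gives t ∈ [1, 9], which is 9 values.

9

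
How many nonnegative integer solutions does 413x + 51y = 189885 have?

9

gcd(413, 51) = 1  (413 = 8*51 + 5, 51 = 10*5 + 1, 5 = 5*1).
Back-substituting, 413*(-10) + 51*(81) = 1.
Scale by 189885: one solution is (-1898850, 15380685). Reduce x mod 51: (33, 3456).
General: x = 33 + 51t, y = 3456 - 413t.
x ≥ 0 ⇒ t ≥ 0; y ≥ 0 ⇒ t ≤ 8. So t ∈ [0, 8]: 9 solutions.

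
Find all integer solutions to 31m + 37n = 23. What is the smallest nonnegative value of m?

27

gcd(37, 31) = 1.
1 divides 23, so solutions exist.
By Bézout, 31*(6) + 37*(-5) = 1.
Scale by 23/1 = 23: (m₀, n₀) = (138, -115).
General solution: m = 138 + 37t, n = -115 - 31t for integer t.
m ≥ 0: smallest is 138 mod 37 = 27 (at t = -3), with n = -22.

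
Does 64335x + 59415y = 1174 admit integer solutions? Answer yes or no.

gcd(64335, 59415) = 15.
15 does not divide 1174 (remainder 4), so no integer solutions.

no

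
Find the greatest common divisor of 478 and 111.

gcd(478, 111) = 1  (478 = 4×111 + 34, 111 = 3×34 + 9, 34 = 3×9 + 7, 9 = 1×7 + 2, 7 = 3×2 + 1, 2 = 2×1).

1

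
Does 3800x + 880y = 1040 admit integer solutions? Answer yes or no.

gcd(3800, 880) = 40.
40 divides 1040, so integer solutions exist.

yes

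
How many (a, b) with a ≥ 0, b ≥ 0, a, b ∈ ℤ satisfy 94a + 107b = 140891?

14

gcd(107, 94) = 1  (107 = 1×94 + 13, 94 = 7×13 + 3, 13 = 4×3 + 1, 3 = 3×1).
Back-substituting, 94×(-33) + 107×(29) = 1.
Scale by 140891: one solution is (-4649403, 4085839). Reduce a mod 107: (68, 1257).
General: a = 68 + 107t, b = 1257 - 94t.
a ≥ 0 ⇒ t ≥ 0; b ≥ 0 ⇒ t ≤ 13. So t ∈ [0, 13]: 14 solutions.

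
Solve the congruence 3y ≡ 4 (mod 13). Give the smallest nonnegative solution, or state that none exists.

gcd(13, 3):
  13 = 4×3 + 1
  3 = 3×1
so gcd(13, 3) = 1.
1 divides 4, so solutions exist.
Back-substitute for Bézout coefficients:
  1 = 13 - 4×3
  ... = 3×(-4) + 13×(1)
So 3×(-4) ≡ 1 (mod 13); multiply by 4: y ≡ -16 (mod 13).
Smallest nonnegative: y = -16 mod 13 = 10.

10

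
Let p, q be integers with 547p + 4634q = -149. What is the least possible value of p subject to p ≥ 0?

2609

gcd(4634, 547) = 1  (4634 = 8*547 + 258, 547 = 2*258 + 31, 258 = 8*31 + 10, 31 = 3*10 + 1, 10 = 10*1).
1 divides -149, so solutions exist.
Back-substituting, 547*(449) + 4634*(-53) = 1.
Scale by -149/1 = -149: (p₀, q₀) = (-66901, 7897).
General solution: p = -66901 + 4634t, q = 7897 - 547t for integer t.
p ≥ 0: smallest is -66901 mod 4634 = 2609 (at t = 15), with q = -308.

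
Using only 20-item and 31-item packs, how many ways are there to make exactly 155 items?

Need nonnegative integers with 20j + 31k = 155.
gcd(20, 31) = 1, and 20·(14) + 31·(-9) = 1.
So (j₀, k₀) = (2170, -1395); general j = 2170 + 31t, k = -1395 - 20t.
j ≥ 0 ⇒ t ≥ -70; k ≥ 0 ⇒ t ≤ -70. That's 1 value of t.

1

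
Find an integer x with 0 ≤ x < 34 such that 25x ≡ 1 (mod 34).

gcd(34, 25) = 1  (34 = 1·25 + 9, 25 = 2·9 + 7, 9 = 1·7 + 2, 7 = 3·2 + 1, 2 = 2·1).
Back-substituting, 25·(15) + 34·(-11) = 1.
So 25·15 ≡ 1 (mod 34), and 15 mod 34 = 15.

15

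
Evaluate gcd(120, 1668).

gcd(1668, 120) = 12  (1668 = 13·120 + 108, 120 = 1·108 + 12, 108 = 9·12).

12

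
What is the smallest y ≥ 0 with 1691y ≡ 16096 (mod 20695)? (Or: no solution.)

gcd(20695, 1691):
  20695 = 12*1691 + 403
  1691 = 4*403 + 79
  403 = 5*79 + 8
  79 = 9*8 + 7
  8 = 1*7 + 1
  7 = 7*1
so gcd(20695, 1691) = 1.
1 divides 16096, so solutions exist.
Back-substitute for Bézout coefficients:
  1 = 8 - 1*7
  ... = 1691*(-2619) + 20695*(214)
So 1691*(-2619) ≡ 1 (mod 20695); multiply by 16096: y ≡ -42155424 (mod 20695).
Smallest nonnegative: y = -42155424 mod 20695 = 291.

291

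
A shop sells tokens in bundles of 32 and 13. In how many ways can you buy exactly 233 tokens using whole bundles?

1

Need nonnegative integers with 32j + 13k = 233.
gcd(32, 13) = 1, and 32·(-2) + 13·(5) = 1.
So (j₀, k₀) = (-466, 1165); general j = -466 + 13t, k = 1165 - 32t.
j ≥ 0 ⇒ t ≥ 36; k ≥ 0 ⇒ t ≤ 36. That's 1 value of t.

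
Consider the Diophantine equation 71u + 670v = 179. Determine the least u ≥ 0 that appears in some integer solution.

gcd(670, 71) = 1  (670 = 9×71 + 31, 71 = 2×31 + 9, 31 = 3×9 + 4, 9 = 2×4 + 1, 4 = 4×1).
1 divides 179, so solutions exist.
Back-substituting, 71×(151) + 670×(-16) = 1.
Scale by 179/1 = 179: (u₀, v₀) = (27029, -2864).
General solution: u = 27029 + 670t, v = -2864 - 71t for integer t.
u ≥ 0: smallest is 27029 mod 670 = 229 (at t = -40), with v = -24.

229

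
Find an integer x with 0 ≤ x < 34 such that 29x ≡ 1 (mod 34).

gcd(34, 29) = 1.
By Bézout, 29*(-7) + 34*(6) = 1.
So 29*-7 ≡ 1 (mod 34), and -7 mod 34 = 27.

27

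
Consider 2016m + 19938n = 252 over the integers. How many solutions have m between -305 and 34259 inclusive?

10

gcd(19938, 2016) = 6  (19938 = 9·2016 + 1794, 2016 = 1·1794 + 222, 1794 = 8·222 + 18, 222 = 12·18 + 6, 18 = 3·6).
Back-substituting, 2016·(1078) + 19938·(-109) = 6.
Scale by 42: particular solution (45276, -4578); reduce m mod 3323: (2077, -210).
General solution: m = 2077 + 3323t, n = -210 - 336t for integer t.
-305 ≤ 2077 + 3323t ≤ 34259 gives t ∈ [0, 9], which is 10 values.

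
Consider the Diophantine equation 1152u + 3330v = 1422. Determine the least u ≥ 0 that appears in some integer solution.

166

gcd(3330, 1152):
  3330 = 2×1152 + 1026
  1152 = 1×1026 + 126
  1026 = 8×126 + 18
  126 = 7×18
so gcd(3330, 1152) = 18.
18 divides 1422, so solutions exist.
Back-substitute for Bézout coefficients:
  18 = 1026 - 8×126
  ... = 1152×(-26) + 3330×(9)
Scale by 1422/18 = 79: (u₀, v₀) = (-2054, 711).
General solution: u = -2054 + 185t, v = 711 - 64t for integer t.
u ≥ 0: smallest is -2054 mod 185 = 166 (at t = 12), with v = -57.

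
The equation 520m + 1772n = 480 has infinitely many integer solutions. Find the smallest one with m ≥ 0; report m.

gcd(1772, 520):
  1772 = 3*520 + 212
  520 = 2*212 + 96
  212 = 2*96 + 20
  96 = 4*20 + 16
  20 = 1*16 + 4
  16 = 4*4
so gcd(1772, 520) = 4.
4 divides 480, so solutions exist.
Back-substitute for Bézout coefficients:
  4 = 20 - 1*16
  ... = 520*(-92) + 1772*(27)
Scale by 480/4 = 120: (m₀, n₀) = (-11040, 3240).
General solution: m = -11040 + 443t, n = 3240 - 130t for integer t.
m ≥ 0: smallest is -11040 mod 443 = 35 (at t = 25), with n = -10.

35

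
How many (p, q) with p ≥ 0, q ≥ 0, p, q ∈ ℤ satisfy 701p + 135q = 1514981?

gcd(701, 135) = 1.
By Bézout, 701×(26) + 135×(-135) = 1.
One solution: (16, 11139).
General: p = 16 + 135t, q = 11139 - 701t.
p ≥ 0 ⇒ t ≥ 0; q ≥ 0 ⇒ t ≤ 15. So t ∈ [0, 15]: 16 solutions.

16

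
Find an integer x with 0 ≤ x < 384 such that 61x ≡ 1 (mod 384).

gcd(384, 61) = 1  (384 = 6·61 + 18, 61 = 3·18 + 7, 18 = 2·7 + 4, 7 = 1·4 + 3, 4 = 1·3 + 1, 3 = 3·1).
Back-substituting, 61·(-107) + 384·(17) = 1.
So 61·-107 ≡ 1 (mod 384), and -107 mod 384 = 277.

277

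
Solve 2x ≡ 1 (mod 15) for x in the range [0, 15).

gcd(15, 2):
  15 = 7×2 + 1
  2 = 2×1
so gcd(15, 2) = 1.
Back-substitute for Bézout coefficients:
  1 = 15 - 7×2
  ... = 2×(-7) + 15×(1)
So 2×-7 ≡ 1 (mod 15), and -7 mod 15 = 8.

8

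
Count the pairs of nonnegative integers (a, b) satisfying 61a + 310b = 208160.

gcd(310, 61) = 1.
By Bézout, 61·(61) + 310·(-12) = 1.
One solution: (160, 640).
General: a = 160 + 310t, b = 640 - 61t.
a ≥ 0 ⇒ t ≥ 0; b ≥ 0 ⇒ t ≤ 10. So t ∈ [0, 10]: 11 solutions.

11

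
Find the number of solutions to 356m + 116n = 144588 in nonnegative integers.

14

gcd(356, 116) = 4  (356 = 3·116 + 8, 116 = 14·8 + 4, 8 = 2·4).
Back-substituting, 356·(-14) + 116·(43) = 4.
Scale by 36147: one solution is (-506058, 1554321). Reduce m mod 29: (21, 1182).
General: m = 21 + 29t, n = 1182 - 89t.
m ≥ 0 ⇒ t ≥ 0; n ≥ 0 ⇒ t ≤ 13. So t ∈ [0, 13]: 14 solutions.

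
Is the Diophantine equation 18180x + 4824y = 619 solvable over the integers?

gcd(18180, 4824):
  18180 = 3·4824 + 3708
  4824 = 1·3708 + 1116
  3708 = 3·1116 + 360
  1116 = 3·360 + 36
  360 = 10·36
so gcd(18180, 4824) = 36.
36 does not divide 619 (remainder 7), so no integer solutions.

no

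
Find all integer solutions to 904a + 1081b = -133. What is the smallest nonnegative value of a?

1039

gcd(1081, 904) = 1  (1081 = 1×904 + 177, 904 = 5×177 + 19, 177 = 9×19 + 6, 19 = 3×6 + 1, 6 = 6×1).
1 divides -133, so solutions exist.
Back-substituting, 904×(171) + 1081×(-143) = 1.
Scale by -133/1 = -133: (a₀, b₀) = (-22743, 19019).
General solution: a = -22743 + 1081t, b = 19019 - 904t for integer t.
a ≥ 0: smallest is -22743 mod 1081 = 1039 (at t = 22), with b = -869.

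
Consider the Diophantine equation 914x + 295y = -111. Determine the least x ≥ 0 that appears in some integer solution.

281

gcd(914, 295) = 1.
1 divides -111, so solutions exist.
By Bézout, 914×(-61) + 295×(189) = 1.
Scale by -111/1 = -111: (x₀, y₀) = (6771, -20979).
General solution: x = 6771 + 295t, y = -20979 - 914t for integer t.
x ≥ 0: smallest is 6771 mod 295 = 281 (at t = -22), with y = -871.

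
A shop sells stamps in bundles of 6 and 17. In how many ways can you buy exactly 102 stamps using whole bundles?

Need nonnegative integers with 6j + 17k = 102.
gcd(6, 17) = 1, and 6·(3) + 17·(-1) = 1.
So (j₀, k₀) = (306, -102); general j = 306 + 17t, k = -102 - 6t.
j ≥ 0 ⇒ t ≥ -18; k ≥ 0 ⇒ t ≤ -17. That's 2 values of t.

2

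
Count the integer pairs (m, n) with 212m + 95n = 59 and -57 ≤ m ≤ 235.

3

gcd(212, 95) = 1  (212 = 2×95 + 22, 95 = 4×22 + 7, 22 = 3×7 + 1, 7 = 7×1).
Back-substituting, 212×(13) + 95×(-29) = 1.
Scale by 59: particular solution (767, -1711); reduce m mod 95: (7, -15).
General solution: m = 7 + 95t, n = -15 - 212t for integer t.
-57 ≤ 7 + 95t ≤ 235 gives t ∈ [0, 2], which is 3 values.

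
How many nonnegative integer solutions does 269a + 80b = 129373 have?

gcd(269, 80):
  269 = 3×80 + 29
  80 = 2×29 + 22
  29 = 1×22 + 7
  22 = 3×7 + 1
  7 = 7×1
so gcd(269, 80) = 1.
Back-substitute for Bézout coefficients:
  1 = 22 - 3×7
  ... = 269×(-11) + 80×(37)
Scale by 129373: one solution is (-1423103, 4786801). Reduce a mod 80: (17, 1560).
General: a = 17 + 80t, b = 1560 - 269t.
a ≥ 0 ⇒ t ≥ 0; b ≥ 0 ⇒ t ≤ 5. So t ∈ [0, 5]: 6 solutions.

6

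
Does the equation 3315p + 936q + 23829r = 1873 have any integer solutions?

no

gcd(3315, 936) = 39  (3315 = 3·936 + 507, 936 = 1·507 + 429, 507 = 1·429 + 78, 429 = 5·78 + 39, 78 = 2·39).
gcd(39, 23829) = 39.
39 does not divide 1873 (remainder 1), so no integer solutions.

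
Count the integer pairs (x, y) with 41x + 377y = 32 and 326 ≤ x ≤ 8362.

22

gcd(377, 41) = 1.
By Bézout, 41·(46) + 377·(-5) = 1.
Particular solution: (341, -37).
General solution: x = 341 + 377t, y = -37 - 41t for integer t.
326 ≤ 341 + 377t ≤ 8362 gives t ∈ [0, 21], which is 22 values.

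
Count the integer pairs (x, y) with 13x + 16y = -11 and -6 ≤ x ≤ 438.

gcd(16, 13) = 1.
By Bézout, 13·(5) + 16·(-4) = 1.
Particular solution: (9, -8).
General solution: x = 9 + 16t, y = -8 - 13t for integer t.
-6 ≤ 9 + 16t ≤ 438 gives t ∈ [0, 26], which is 27 values.

27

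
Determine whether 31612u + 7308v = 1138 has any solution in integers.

no

gcd(31612, 7308):
  31612 = 4*7308 + 2380
  7308 = 3*2380 + 168
  2380 = 14*168 + 28
  168 = 6*28
so gcd(31612, 7308) = 28.
28 does not divide 1138 (remainder 18), so no integer solutions.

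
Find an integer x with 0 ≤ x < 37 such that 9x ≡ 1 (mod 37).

gcd(37, 9):
  37 = 4*9 + 1
  9 = 9*1
so gcd(37, 9) = 1.
Back-substitute for Bézout coefficients:
  1 = 37 - 4*9
  ... = 9*(-4) + 37*(1)
So 9*-4 ≡ 1 (mod 37), and -4 mod 37 = 33.

33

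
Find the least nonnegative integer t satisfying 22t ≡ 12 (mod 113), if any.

93

gcd(113, 22):
  113 = 5×22 + 3
  22 = 7×3 + 1
  3 = 3×1
so gcd(113, 22) = 1.
1 divides 12, so solutions exist.
Back-substitute for Bézout coefficients:
  1 = 22 - 7×3
  ... = 22×(36) + 113×(-7)
So 22×(36) ≡ 1 (mod 113); multiply by 12: t ≡ 432 (mod 113).
Smallest nonnegative: t = 432 mod 113 = 93.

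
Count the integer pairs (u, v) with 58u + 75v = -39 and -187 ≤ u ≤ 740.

13

gcd(75, 58) = 1  (75 = 1×58 + 17, 58 = 3×17 + 7, 17 = 2×7 + 3, 7 = 2×3 + 1, 3 = 3×1).
Back-substituting, 58×(22) + 75×(-17) = 1.
Scale by -39: particular solution (-858, 663); reduce u mod 75: (42, -33).
General solution: u = 42 + 75t, v = -33 - 58t for integer t.
-187 ≤ 42 + 75t ≤ 740 gives t ∈ [-3, 9], which is 13 values.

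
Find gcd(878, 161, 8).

gcd(878, 161) = 1.
gcd(1, 8) = 1.

1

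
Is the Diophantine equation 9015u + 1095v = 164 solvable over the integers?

no

gcd(9015, 1095) = 15  (9015 = 8×1095 + 255, 1095 = 4×255 + 75, 255 = 3×75 + 30, 75 = 2×30 + 15, 30 = 2×15).
15 does not divide 164 (remainder 14), so no integer solutions.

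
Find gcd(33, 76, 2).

gcd(76, 33):
  76 = 2×33 + 10
  33 = 3×10 + 3
  10 = 3×3 + 1
  3 = 3×1
so gcd(76, 33) = 1.
gcd(1, 2) = 1.

1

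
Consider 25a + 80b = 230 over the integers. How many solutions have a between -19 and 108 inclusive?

gcd(80, 25) = 5.
By Bézout, 25·(-3) + 80·(1) = 5.
Particular solution: (6, 1).
General solution: a = 6 + 16t, b = 1 - 5t for integer t.
-19 ≤ 6 + 16t ≤ 108 gives t ∈ [-1, 6], which is 8 values.

8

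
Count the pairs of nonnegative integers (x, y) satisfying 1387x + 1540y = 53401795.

gcd(1540, 1387):
  1540 = 1·1387 + 153
  1387 = 9·153 + 10
  153 = 15·10 + 3
  10 = 3·3 + 1
  3 = 3·1
so gcd(1540, 1387) = 1.
Back-substitute for Bézout coefficients:
  1 = 10 - 3·3
  ... = 1387·(463) + 1540·(-417)
Scale by 53401795: one solution is (24725031085, -22268548515). Reduce x mod 1540: (1525, 33303).
General: x = 1525 + 1540t, y = 33303 - 1387t.
x ≥ 0 ⇒ t ≥ 0; y ≥ 0 ⇒ t ≤ 24. So t ∈ [0, 24]: 25 solutions.

25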